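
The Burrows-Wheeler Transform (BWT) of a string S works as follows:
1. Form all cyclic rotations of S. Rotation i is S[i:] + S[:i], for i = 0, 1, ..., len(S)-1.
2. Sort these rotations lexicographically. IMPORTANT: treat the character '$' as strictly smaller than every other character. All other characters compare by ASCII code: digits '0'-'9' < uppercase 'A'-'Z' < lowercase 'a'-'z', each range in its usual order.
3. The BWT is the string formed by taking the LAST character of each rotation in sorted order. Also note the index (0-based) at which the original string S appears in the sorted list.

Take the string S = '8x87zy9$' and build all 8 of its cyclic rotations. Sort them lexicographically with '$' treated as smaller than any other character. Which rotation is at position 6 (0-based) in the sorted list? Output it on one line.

All 8 rotations (rotation i = S[i:]+S[:i]):
  rot[0] = 8x87zy9$
  rot[1] = x87zy9$8
  rot[2] = 87zy9$8x
  rot[3] = 7zy9$8x8
  rot[4] = zy9$8x87
  rot[5] = y9$8x87z
  rot[6] = 9$8x87zy
  rot[7] = $8x87zy9
Sorted (with $ < everything):
  sorted[0] = $8x87zy9
  sorted[1] = 7zy9$8x8
  sorted[2] = 87zy9$8x
  sorted[3] = 8x87zy9$
  sorted[4] = 9$8x87zy
  sorted[5] = x87zy9$8
  sorted[6] = y9$8x87z
  sorted[7] = zy9$8x87
sorted[6] = y9$8x87z

Answer: y9$8x87z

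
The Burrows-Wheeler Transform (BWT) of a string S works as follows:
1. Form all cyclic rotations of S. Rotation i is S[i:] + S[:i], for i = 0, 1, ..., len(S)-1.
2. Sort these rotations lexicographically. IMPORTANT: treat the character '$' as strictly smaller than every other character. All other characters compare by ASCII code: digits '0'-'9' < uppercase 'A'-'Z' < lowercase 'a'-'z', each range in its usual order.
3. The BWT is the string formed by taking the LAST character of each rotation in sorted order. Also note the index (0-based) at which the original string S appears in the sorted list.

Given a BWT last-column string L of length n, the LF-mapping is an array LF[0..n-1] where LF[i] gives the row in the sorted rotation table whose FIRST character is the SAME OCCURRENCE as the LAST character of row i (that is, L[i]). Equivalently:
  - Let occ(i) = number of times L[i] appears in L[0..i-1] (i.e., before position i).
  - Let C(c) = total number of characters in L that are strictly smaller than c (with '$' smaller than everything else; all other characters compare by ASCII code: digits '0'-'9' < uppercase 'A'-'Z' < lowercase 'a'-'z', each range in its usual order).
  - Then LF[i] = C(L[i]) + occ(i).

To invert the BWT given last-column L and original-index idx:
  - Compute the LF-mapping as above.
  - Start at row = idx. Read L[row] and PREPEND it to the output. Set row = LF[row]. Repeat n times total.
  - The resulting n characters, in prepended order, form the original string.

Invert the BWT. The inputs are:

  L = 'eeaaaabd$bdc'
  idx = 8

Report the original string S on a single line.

Answer: dceaaaabbde$

Derivation:
LF mapping: 10 11 1 2 3 4 5 8 0 6 9 7
Walk LF starting at row 8, prepending L[row]:
  step 1: row=8, L[8]='$', prepend. Next row=LF[8]=0
  step 2: row=0, L[0]='e', prepend. Next row=LF[0]=10
  step 3: row=10, L[10]='d', prepend. Next row=LF[10]=9
  step 4: row=9, L[9]='b', prepend. Next row=LF[9]=6
  step 5: row=6, L[6]='b', prepend. Next row=LF[6]=5
  step 6: row=5, L[5]='a', prepend. Next row=LF[5]=4
  step 7: row=4, L[4]='a', prepend. Next row=LF[4]=3
  step 8: row=3, L[3]='a', prepend. Next row=LF[3]=2
  step 9: row=2, L[2]='a', prepend. Next row=LF[2]=1
  step 10: row=1, L[1]='e', prepend. Next row=LF[1]=11
  step 11: row=11, L[11]='c', prepend. Next row=LF[11]=7
  step 12: row=7, L[7]='d', prepend. Next row=LF[7]=8
Reversed output: dceaaaabbde$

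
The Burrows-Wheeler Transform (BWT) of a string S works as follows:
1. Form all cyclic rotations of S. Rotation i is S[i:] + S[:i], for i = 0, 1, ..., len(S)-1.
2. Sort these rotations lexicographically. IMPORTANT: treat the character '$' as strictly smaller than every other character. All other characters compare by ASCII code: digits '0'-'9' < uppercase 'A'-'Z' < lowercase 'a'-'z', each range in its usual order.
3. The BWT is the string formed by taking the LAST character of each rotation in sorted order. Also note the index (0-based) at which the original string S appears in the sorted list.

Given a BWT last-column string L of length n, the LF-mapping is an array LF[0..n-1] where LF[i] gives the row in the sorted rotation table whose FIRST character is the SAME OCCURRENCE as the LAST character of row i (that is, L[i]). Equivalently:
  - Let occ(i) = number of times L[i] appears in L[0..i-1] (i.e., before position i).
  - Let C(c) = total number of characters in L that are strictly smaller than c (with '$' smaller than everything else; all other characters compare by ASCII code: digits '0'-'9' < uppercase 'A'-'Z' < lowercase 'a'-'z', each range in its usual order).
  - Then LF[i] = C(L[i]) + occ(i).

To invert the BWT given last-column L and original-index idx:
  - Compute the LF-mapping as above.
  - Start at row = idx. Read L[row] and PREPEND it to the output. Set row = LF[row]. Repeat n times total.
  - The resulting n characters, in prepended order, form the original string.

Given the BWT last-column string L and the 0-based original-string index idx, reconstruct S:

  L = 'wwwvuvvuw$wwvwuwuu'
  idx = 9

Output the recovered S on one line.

Answer: vwuvuwwwuuwwvvuww$

Derivation:
LF mapping: 10 11 12 6 1 7 8 2 13 0 14 15 9 16 3 17 4 5
Walk LF starting at row 9, prepending L[row]:
  step 1: row=9, L[9]='$', prepend. Next row=LF[9]=0
  step 2: row=0, L[0]='w', prepend. Next row=LF[0]=10
  step 3: row=10, L[10]='w', prepend. Next row=LF[10]=14
  step 4: row=14, L[14]='u', prepend. Next row=LF[14]=3
  step 5: row=3, L[3]='v', prepend. Next row=LF[3]=6
  step 6: row=6, L[6]='v', prepend. Next row=LF[6]=8
  step 7: row=8, L[8]='w', prepend. Next row=LF[8]=13
  step 8: row=13, L[13]='w', prepend. Next row=LF[13]=16
  step 9: row=16, L[16]='u', prepend. Next row=LF[16]=4
  step 10: row=4, L[4]='u', prepend. Next row=LF[4]=1
  step 11: row=1, L[1]='w', prepend. Next row=LF[1]=11
  step 12: row=11, L[11]='w', prepend. Next row=LF[11]=15
  step 13: row=15, L[15]='w', prepend. Next row=LF[15]=17
  step 14: row=17, L[17]='u', prepend. Next row=LF[17]=5
  step 15: row=5, L[5]='v', prepend. Next row=LF[5]=7
  step 16: row=7, L[7]='u', prepend. Next row=LF[7]=2
  step 17: row=2, L[2]='w', prepend. Next row=LF[2]=12
  step 18: row=12, L[12]='v', prepend. Next row=LF[12]=9
Reversed output: vwuvuwwwuuwwvvuww$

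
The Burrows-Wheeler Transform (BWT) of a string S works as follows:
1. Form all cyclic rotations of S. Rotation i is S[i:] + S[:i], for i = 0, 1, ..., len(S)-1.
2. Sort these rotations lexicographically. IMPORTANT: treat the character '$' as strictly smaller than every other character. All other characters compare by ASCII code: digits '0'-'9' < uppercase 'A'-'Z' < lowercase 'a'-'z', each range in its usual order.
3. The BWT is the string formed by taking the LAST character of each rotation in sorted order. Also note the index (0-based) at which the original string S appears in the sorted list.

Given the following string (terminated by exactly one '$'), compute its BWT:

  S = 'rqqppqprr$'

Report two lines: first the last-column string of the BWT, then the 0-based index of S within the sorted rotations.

All 10 rotations (rotation i = S[i:]+S[:i]):
  rot[0] = rqqppqprr$
  rot[1] = qqppqprr$r
  rot[2] = qppqprr$rq
  rot[3] = ppqprr$rqq
  rot[4] = pqprr$rqqp
  rot[5] = qprr$rqqpp
  rot[6] = prr$rqqppq
  rot[7] = rr$rqqppqp
  rot[8] = r$rqqppqpr
  rot[9] = $rqqppqprr
Sorted (with $ < everything):
  sorted[0] = $rqqppqprr  (last char: 'r')
  sorted[1] = ppqprr$rqq  (last char: 'q')
  sorted[2] = pqprr$rqqp  (last char: 'p')
  sorted[3] = prr$rqqppq  (last char: 'q')
  sorted[4] = qppqprr$rq  (last char: 'q')
  sorted[5] = qprr$rqqpp  (last char: 'p')
  sorted[6] = qqppqprr$r  (last char: 'r')
  sorted[7] = r$rqqppqpr  (last char: 'r')
  sorted[8] = rqqppqprr$  (last char: '$')
  sorted[9] = rr$rqqppqp  (last char: 'p')
Last column: rqpqqprr$p
Original string S is at sorted index 8

Answer: rqpqqprr$p
8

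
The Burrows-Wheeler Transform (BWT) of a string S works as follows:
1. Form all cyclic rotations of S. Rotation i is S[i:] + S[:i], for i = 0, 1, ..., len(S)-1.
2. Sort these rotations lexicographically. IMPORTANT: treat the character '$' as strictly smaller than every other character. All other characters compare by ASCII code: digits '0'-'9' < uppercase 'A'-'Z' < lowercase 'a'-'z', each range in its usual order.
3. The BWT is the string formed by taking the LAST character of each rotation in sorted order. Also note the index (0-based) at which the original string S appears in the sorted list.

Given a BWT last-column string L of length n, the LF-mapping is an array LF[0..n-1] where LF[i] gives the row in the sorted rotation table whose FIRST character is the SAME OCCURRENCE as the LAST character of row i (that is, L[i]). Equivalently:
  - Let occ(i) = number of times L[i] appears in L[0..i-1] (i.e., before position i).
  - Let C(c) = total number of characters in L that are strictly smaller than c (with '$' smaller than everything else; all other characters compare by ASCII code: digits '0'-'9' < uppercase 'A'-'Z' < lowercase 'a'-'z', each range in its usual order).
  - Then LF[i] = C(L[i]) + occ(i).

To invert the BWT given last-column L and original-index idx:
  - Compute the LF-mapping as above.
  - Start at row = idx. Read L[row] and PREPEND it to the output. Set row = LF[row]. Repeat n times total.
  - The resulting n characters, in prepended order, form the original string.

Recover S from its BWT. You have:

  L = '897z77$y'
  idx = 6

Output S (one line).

Answer: yz79778$

Derivation:
LF mapping: 4 5 1 7 2 3 0 6
Walk LF starting at row 6, prepending L[row]:
  step 1: row=6, L[6]='$', prepend. Next row=LF[6]=0
  step 2: row=0, L[0]='8', prepend. Next row=LF[0]=4
  step 3: row=4, L[4]='7', prepend. Next row=LF[4]=2
  step 4: row=2, L[2]='7', prepend. Next row=LF[2]=1
  step 5: row=1, L[1]='9', prepend. Next row=LF[1]=5
  step 6: row=5, L[5]='7', prepend. Next row=LF[5]=3
  step 7: row=3, L[3]='z', prepend. Next row=LF[3]=7
  step 8: row=7, L[7]='y', prepend. Next row=LF[7]=6
Reversed output: yz79778$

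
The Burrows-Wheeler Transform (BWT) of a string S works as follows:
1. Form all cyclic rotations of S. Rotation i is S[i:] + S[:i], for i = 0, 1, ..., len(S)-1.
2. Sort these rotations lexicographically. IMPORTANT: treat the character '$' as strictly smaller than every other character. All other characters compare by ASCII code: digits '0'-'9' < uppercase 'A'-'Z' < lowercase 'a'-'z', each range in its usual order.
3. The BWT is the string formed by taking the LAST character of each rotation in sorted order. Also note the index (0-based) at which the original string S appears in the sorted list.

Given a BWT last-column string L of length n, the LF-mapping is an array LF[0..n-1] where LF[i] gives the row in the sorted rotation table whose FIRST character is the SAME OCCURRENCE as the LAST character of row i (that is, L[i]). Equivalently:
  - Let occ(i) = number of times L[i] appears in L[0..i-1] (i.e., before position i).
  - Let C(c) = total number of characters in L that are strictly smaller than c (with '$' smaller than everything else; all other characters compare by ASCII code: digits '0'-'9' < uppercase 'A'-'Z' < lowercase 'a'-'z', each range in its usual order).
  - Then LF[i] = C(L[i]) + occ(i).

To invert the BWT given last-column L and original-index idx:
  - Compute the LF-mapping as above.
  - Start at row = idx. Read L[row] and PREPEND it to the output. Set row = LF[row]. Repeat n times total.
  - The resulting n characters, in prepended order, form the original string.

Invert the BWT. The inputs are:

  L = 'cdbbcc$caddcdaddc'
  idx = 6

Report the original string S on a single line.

LF mapping: 5 11 3 4 6 7 0 8 1 12 13 9 14 2 15 16 10
Walk LF starting at row 6, prepending L[row]:
  step 1: row=6, L[6]='$', prepend. Next row=LF[6]=0
  step 2: row=0, L[0]='c', prepend. Next row=LF[0]=5
  step 3: row=5, L[5]='c', prepend. Next row=LF[5]=7
  step 4: row=7, L[7]='c', prepend. Next row=LF[7]=8
  step 5: row=8, L[8]='a', prepend. Next row=LF[8]=1
  step 6: row=1, L[1]='d', prepend. Next row=LF[1]=11
  step 7: row=11, L[11]='c', prepend. Next row=LF[11]=9
  step 8: row=9, L[9]='d', prepend. Next row=LF[9]=12
  step 9: row=12, L[12]='d', prepend. Next row=LF[12]=14
  step 10: row=14, L[14]='d', prepend. Next row=LF[14]=15
  step 11: row=15, L[15]='d', prepend. Next row=LF[15]=16
  step 12: row=16, L[16]='c', prepend. Next row=LF[16]=10
  step 13: row=10, L[10]='d', prepend. Next row=LF[10]=13
  step 14: row=13, L[13]='a', prepend. Next row=LF[13]=2
  step 15: row=2, L[2]='b', prepend. Next row=LF[2]=3
  step 16: row=3, L[3]='b', prepend. Next row=LF[3]=4
  step 17: row=4, L[4]='c', prepend. Next row=LF[4]=6
Reversed output: cbbadcddddcdaccc$

Answer: cbbadcddddcdaccc$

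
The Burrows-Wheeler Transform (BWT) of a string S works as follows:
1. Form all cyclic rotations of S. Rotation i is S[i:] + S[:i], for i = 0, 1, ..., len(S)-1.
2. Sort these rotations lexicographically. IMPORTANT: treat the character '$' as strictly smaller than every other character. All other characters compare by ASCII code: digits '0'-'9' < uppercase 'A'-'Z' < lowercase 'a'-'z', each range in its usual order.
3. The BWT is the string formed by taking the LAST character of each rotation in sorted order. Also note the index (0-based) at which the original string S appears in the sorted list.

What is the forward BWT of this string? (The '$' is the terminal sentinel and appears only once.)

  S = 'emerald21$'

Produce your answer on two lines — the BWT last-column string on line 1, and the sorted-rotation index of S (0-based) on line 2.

All 10 rotations (rotation i = S[i:]+S[:i]):
  rot[0] = emerald21$
  rot[1] = merald21$e
  rot[2] = erald21$em
  rot[3] = rald21$eme
  rot[4] = ald21$emer
  rot[5] = ld21$emera
  rot[6] = d21$emeral
  rot[7] = 21$emerald
  rot[8] = 1$emerald2
  rot[9] = $emerald21
Sorted (with $ < everything):
  sorted[0] = $emerald21  (last char: '1')
  sorted[1] = 1$emerald2  (last char: '2')
  sorted[2] = 21$emerald  (last char: 'd')
  sorted[3] = ald21$emer  (last char: 'r')
  sorted[4] = d21$emeral  (last char: 'l')
  sorted[5] = emerald21$  (last char: '$')
  sorted[6] = erald21$em  (last char: 'm')
  sorted[7] = ld21$emera  (last char: 'a')
  sorted[8] = merald21$e  (last char: 'e')
  sorted[9] = rald21$eme  (last char: 'e')
Last column: 12drl$maee
Original string S is at sorted index 5

Answer: 12drl$maee
5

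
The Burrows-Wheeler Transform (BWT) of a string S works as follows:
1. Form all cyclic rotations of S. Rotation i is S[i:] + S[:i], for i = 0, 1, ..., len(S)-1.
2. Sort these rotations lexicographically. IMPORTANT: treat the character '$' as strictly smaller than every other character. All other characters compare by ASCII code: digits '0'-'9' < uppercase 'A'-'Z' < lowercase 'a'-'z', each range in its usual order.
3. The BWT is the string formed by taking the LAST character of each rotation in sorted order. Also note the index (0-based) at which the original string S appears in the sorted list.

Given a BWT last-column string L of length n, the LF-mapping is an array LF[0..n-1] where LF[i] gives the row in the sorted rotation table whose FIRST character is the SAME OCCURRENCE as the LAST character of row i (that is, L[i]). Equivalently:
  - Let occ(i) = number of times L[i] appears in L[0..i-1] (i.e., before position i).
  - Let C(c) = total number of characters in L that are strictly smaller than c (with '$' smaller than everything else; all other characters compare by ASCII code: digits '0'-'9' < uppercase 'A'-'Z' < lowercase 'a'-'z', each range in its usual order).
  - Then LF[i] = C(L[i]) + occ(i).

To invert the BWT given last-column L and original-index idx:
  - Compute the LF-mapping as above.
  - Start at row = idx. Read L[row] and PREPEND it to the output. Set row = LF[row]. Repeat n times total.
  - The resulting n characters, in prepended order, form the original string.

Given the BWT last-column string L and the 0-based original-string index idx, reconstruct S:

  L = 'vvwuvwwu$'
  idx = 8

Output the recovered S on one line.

Answer: wwuwvvuv$

Derivation:
LF mapping: 3 4 6 1 5 7 8 2 0
Walk LF starting at row 8, prepending L[row]:
  step 1: row=8, L[8]='$', prepend. Next row=LF[8]=0
  step 2: row=0, L[0]='v', prepend. Next row=LF[0]=3
  step 3: row=3, L[3]='u', prepend. Next row=LF[3]=1
  step 4: row=1, L[1]='v', prepend. Next row=LF[1]=4
  step 5: row=4, L[4]='v', prepend. Next row=LF[4]=5
  step 6: row=5, L[5]='w', prepend. Next row=LF[5]=7
  step 7: row=7, L[7]='u', prepend. Next row=LF[7]=2
  step 8: row=2, L[2]='w', prepend. Next row=LF[2]=6
  step 9: row=6, L[6]='w', prepend. Next row=LF[6]=8
Reversed output: wwuwvvuv$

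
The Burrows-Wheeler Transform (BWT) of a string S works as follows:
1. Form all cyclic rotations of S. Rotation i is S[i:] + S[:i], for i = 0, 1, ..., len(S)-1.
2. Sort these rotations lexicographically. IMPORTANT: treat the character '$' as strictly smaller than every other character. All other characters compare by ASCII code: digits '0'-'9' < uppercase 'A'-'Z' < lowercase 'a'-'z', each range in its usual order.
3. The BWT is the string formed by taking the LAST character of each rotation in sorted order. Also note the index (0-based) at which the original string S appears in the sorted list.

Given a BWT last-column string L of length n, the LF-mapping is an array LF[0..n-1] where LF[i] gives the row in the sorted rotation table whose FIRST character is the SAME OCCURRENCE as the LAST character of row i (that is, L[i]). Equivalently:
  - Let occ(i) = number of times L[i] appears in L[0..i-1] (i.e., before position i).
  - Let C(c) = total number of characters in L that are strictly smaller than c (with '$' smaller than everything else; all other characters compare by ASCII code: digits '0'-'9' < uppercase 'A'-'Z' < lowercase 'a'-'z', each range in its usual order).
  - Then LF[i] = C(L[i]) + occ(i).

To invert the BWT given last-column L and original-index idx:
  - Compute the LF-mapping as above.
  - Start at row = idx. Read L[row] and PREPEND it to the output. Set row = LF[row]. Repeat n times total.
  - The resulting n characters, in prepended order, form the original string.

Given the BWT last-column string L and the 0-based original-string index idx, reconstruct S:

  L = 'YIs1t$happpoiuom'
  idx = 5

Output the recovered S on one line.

Answer: hippopotamusI1Y$

Derivation:
LF mapping: 3 2 13 1 14 0 5 4 10 11 12 8 6 15 9 7
Walk LF starting at row 5, prepending L[row]:
  step 1: row=5, L[5]='$', prepend. Next row=LF[5]=0
  step 2: row=0, L[0]='Y', prepend. Next row=LF[0]=3
  step 3: row=3, L[3]='1', prepend. Next row=LF[3]=1
  step 4: row=1, L[1]='I', prepend. Next row=LF[1]=2
  step 5: row=2, L[2]='s', prepend. Next row=LF[2]=13
  step 6: row=13, L[13]='u', prepend. Next row=LF[13]=15
  step 7: row=15, L[15]='m', prepend. Next row=LF[15]=7
  step 8: row=7, L[7]='a', prepend. Next row=LF[7]=4
  step 9: row=4, L[4]='t', prepend. Next row=LF[4]=14
  step 10: row=14, L[14]='o', prepend. Next row=LF[14]=9
  step 11: row=9, L[9]='p', prepend. Next row=LF[9]=11
  step 12: row=11, L[11]='o', prepend. Next row=LF[11]=8
  step 13: row=8, L[8]='p', prepend. Next row=LF[8]=10
  step 14: row=10, L[10]='p', prepend. Next row=LF[10]=12
  step 15: row=12, L[12]='i', prepend. Next row=LF[12]=6
  step 16: row=6, L[6]='h', prepend. Next row=LF[6]=5
Reversed output: hippopotamusI1Y$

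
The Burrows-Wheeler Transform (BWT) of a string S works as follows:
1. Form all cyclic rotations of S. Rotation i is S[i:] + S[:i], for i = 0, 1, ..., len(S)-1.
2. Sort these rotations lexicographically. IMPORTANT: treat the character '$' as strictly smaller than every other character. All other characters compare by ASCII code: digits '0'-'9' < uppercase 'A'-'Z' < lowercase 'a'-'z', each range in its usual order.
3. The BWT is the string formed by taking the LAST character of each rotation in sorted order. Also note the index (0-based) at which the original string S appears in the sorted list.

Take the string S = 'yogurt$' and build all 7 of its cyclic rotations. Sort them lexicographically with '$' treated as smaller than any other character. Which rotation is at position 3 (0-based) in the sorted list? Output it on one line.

All 7 rotations (rotation i = S[i:]+S[:i]):
  rot[0] = yogurt$
  rot[1] = ogurt$y
  rot[2] = gurt$yo
  rot[3] = urt$yog
  rot[4] = rt$yogu
  rot[5] = t$yogur
  rot[6] = $yogurt
Sorted (with $ < everything):
  sorted[0] = $yogurt
  sorted[1] = gurt$yo
  sorted[2] = ogurt$y
  sorted[3] = rt$yogu
  sorted[4] = t$yogur
  sorted[5] = urt$yog
  sorted[6] = yogurt$
sorted[3] = rt$yogu

Answer: rt$yogu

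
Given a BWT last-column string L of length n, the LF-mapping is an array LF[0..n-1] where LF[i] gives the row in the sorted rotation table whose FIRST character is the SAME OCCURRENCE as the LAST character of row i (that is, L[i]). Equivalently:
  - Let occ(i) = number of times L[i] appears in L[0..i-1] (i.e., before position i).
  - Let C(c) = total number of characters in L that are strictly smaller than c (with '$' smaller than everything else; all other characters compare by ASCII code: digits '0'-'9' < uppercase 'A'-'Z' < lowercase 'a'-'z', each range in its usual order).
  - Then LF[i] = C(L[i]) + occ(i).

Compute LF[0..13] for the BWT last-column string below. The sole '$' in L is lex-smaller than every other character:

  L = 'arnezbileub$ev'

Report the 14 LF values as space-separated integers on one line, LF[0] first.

Char counts: '$':1, 'a':1, 'b':2, 'e':3, 'i':1, 'l':1, 'n':1, 'r':1, 'u':1, 'v':1, 'z':1
C (first-col start): C('$')=0, C('a')=1, C('b')=2, C('e')=4, C('i')=7, C('l')=8, C('n')=9, C('r')=10, C('u')=11, C('v')=12, C('z')=13
L[0]='a': occ=0, LF[0]=C('a')+0=1+0=1
L[1]='r': occ=0, LF[1]=C('r')+0=10+0=10
L[2]='n': occ=0, LF[2]=C('n')+0=9+0=9
L[3]='e': occ=0, LF[3]=C('e')+0=4+0=4
L[4]='z': occ=0, LF[4]=C('z')+0=13+0=13
L[5]='b': occ=0, LF[5]=C('b')+0=2+0=2
L[6]='i': occ=0, LF[6]=C('i')+0=7+0=7
L[7]='l': occ=0, LF[7]=C('l')+0=8+0=8
L[8]='e': occ=1, LF[8]=C('e')+1=4+1=5
L[9]='u': occ=0, LF[9]=C('u')+0=11+0=11
L[10]='b': occ=1, LF[10]=C('b')+1=2+1=3
L[11]='$': occ=0, LF[11]=C('$')+0=0+0=0
L[12]='e': occ=2, LF[12]=C('e')+2=4+2=6
L[13]='v': occ=0, LF[13]=C('v')+0=12+0=12

Answer: 1 10 9 4 13 2 7 8 5 11 3 0 6 12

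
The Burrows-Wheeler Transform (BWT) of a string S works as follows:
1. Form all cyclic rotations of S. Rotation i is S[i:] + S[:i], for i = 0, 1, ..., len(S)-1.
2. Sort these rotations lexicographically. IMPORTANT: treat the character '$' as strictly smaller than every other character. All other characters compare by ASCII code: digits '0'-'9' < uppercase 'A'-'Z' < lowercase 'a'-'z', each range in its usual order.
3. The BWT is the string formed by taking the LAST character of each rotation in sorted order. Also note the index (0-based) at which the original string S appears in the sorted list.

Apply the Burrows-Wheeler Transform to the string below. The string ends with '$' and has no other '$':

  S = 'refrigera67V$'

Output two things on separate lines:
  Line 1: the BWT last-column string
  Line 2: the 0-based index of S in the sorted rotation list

Answer: Va67rrgeire$f
11

Derivation:
All 13 rotations (rotation i = S[i:]+S[:i]):
  rot[0] = refrigera67V$
  rot[1] = efrigera67V$r
  rot[2] = frigera67V$re
  rot[3] = rigera67V$ref
  rot[4] = igera67V$refr
  rot[5] = gera67V$refri
  rot[6] = era67V$refrig
  rot[7] = ra67V$refrige
  rot[8] = a67V$refriger
  rot[9] = 67V$refrigera
  rot[10] = 7V$refrigera6
  rot[11] = V$refrigera67
  rot[12] = $refrigera67V
Sorted (with $ < everything):
  sorted[0] = $refrigera67V  (last char: 'V')
  sorted[1] = 67V$refrigera  (last char: 'a')
  sorted[2] = 7V$refrigera6  (last char: '6')
  sorted[3] = V$refrigera67  (last char: '7')
  sorted[4] = a67V$refriger  (last char: 'r')
  sorted[5] = efrigera67V$r  (last char: 'r')
  sorted[6] = era67V$refrig  (last char: 'g')
  sorted[7] = frigera67V$re  (last char: 'e')
  sorted[8] = gera67V$refri  (last char: 'i')
  sorted[9] = igera67V$refr  (last char: 'r')
  sorted[10] = ra67V$refrige  (last char: 'e')
  sorted[11] = refrigera67V$  (last char: '$')
  sorted[12] = rigera67V$ref  (last char: 'f')
Last column: Va67rrgeire$f
Original string S is at sorted index 11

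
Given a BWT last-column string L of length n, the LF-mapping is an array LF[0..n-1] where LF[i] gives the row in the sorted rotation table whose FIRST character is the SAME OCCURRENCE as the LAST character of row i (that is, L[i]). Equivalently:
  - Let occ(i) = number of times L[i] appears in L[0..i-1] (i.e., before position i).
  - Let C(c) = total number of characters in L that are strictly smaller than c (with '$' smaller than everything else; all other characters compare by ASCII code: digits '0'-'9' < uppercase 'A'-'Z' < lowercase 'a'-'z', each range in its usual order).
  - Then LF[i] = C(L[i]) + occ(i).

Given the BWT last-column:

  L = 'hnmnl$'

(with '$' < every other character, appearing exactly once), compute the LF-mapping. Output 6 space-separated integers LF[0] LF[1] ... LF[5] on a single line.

Char counts: '$':1, 'h':1, 'l':1, 'm':1, 'n':2
C (first-col start): C('$')=0, C('h')=1, C('l')=2, C('m')=3, C('n')=4
L[0]='h': occ=0, LF[0]=C('h')+0=1+0=1
L[1]='n': occ=0, LF[1]=C('n')+0=4+0=4
L[2]='m': occ=0, LF[2]=C('m')+0=3+0=3
L[3]='n': occ=1, LF[3]=C('n')+1=4+1=5
L[4]='l': occ=0, LF[4]=C('l')+0=2+0=2
L[5]='$': occ=0, LF[5]=C('$')+0=0+0=0

Answer: 1 4 3 5 2 0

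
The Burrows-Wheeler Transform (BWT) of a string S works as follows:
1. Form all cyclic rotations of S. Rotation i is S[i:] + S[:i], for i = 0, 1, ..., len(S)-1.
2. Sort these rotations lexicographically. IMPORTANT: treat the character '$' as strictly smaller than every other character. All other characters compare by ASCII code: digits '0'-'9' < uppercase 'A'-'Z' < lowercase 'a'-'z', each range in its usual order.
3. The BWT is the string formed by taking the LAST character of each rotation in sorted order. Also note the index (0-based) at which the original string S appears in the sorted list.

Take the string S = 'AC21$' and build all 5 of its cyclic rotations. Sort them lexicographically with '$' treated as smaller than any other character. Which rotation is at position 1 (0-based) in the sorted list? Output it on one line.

Answer: 1$AC2

Derivation:
All 5 rotations (rotation i = S[i:]+S[:i]):
  rot[0] = AC21$
  rot[1] = C21$A
  rot[2] = 21$AC
  rot[3] = 1$AC2
  rot[4] = $AC21
Sorted (with $ < everything):
  sorted[0] = $AC21
  sorted[1] = 1$AC2
  sorted[2] = 21$AC
  sorted[3] = AC21$
  sorted[4] = C21$A
sorted[1] = 1$AC2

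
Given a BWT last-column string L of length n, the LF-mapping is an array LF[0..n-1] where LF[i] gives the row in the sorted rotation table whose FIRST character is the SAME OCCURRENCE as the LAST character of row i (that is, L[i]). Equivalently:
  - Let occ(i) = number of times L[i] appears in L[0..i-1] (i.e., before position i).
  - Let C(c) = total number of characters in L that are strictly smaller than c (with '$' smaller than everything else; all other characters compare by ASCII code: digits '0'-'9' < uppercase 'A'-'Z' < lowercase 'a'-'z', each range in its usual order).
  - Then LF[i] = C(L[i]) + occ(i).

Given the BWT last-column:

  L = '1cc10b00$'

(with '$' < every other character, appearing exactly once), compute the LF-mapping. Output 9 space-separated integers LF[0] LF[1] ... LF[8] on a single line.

Answer: 4 7 8 5 1 6 2 3 0

Derivation:
Char counts: '$':1, '0':3, '1':2, 'b':1, 'c':2
C (first-col start): C('$')=0, C('0')=1, C('1')=4, C('b')=6, C('c')=7
L[0]='1': occ=0, LF[0]=C('1')+0=4+0=4
L[1]='c': occ=0, LF[1]=C('c')+0=7+0=7
L[2]='c': occ=1, LF[2]=C('c')+1=7+1=8
L[3]='1': occ=1, LF[3]=C('1')+1=4+1=5
L[4]='0': occ=0, LF[4]=C('0')+0=1+0=1
L[5]='b': occ=0, LF[5]=C('b')+0=6+0=6
L[6]='0': occ=1, LF[6]=C('0')+1=1+1=2
L[7]='0': occ=2, LF[7]=C('0')+2=1+2=3
L[8]='$': occ=0, LF[8]=C('$')+0=0+0=0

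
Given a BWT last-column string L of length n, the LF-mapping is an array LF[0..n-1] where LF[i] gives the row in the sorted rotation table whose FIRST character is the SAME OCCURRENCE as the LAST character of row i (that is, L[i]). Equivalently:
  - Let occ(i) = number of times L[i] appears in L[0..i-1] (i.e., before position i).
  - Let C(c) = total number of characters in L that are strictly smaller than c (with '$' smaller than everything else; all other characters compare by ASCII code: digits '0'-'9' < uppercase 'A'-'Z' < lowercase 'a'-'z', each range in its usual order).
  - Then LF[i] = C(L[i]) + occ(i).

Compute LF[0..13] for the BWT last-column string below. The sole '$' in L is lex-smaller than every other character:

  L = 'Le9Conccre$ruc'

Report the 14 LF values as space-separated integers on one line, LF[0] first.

Answer: 3 7 1 2 10 9 4 5 11 8 0 12 13 6

Derivation:
Char counts: '$':1, '9':1, 'C':1, 'L':1, 'c':3, 'e':2, 'n':1, 'o':1, 'r':2, 'u':1
C (first-col start): C('$')=0, C('9')=1, C('C')=2, C('L')=3, C('c')=4, C('e')=7, C('n')=9, C('o')=10, C('r')=11, C('u')=13
L[0]='L': occ=0, LF[0]=C('L')+0=3+0=3
L[1]='e': occ=0, LF[1]=C('e')+0=7+0=7
L[2]='9': occ=0, LF[2]=C('9')+0=1+0=1
L[3]='C': occ=0, LF[3]=C('C')+0=2+0=2
L[4]='o': occ=0, LF[4]=C('o')+0=10+0=10
L[5]='n': occ=0, LF[5]=C('n')+0=9+0=9
L[6]='c': occ=0, LF[6]=C('c')+0=4+0=4
L[7]='c': occ=1, LF[7]=C('c')+1=4+1=5
L[8]='r': occ=0, LF[8]=C('r')+0=11+0=11
L[9]='e': occ=1, LF[9]=C('e')+1=7+1=8
L[10]='$': occ=0, LF[10]=C('$')+0=0+0=0
L[11]='r': occ=1, LF[11]=C('r')+1=11+1=12
L[12]='u': occ=0, LF[12]=C('u')+0=13+0=13
L[13]='c': occ=2, LF[13]=C('c')+2=4+2=6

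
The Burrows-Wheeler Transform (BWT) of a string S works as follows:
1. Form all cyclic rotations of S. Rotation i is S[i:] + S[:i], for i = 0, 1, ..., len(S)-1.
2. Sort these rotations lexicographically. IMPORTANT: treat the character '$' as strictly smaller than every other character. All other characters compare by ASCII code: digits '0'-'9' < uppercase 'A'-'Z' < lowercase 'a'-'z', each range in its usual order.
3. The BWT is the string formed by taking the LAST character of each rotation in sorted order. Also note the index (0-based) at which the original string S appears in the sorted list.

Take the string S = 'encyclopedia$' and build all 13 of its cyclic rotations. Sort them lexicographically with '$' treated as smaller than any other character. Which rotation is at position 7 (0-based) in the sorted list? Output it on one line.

All 13 rotations (rotation i = S[i:]+S[:i]):
  rot[0] = encyclopedia$
  rot[1] = ncyclopedia$e
  rot[2] = cyclopedia$en
  rot[3] = yclopedia$enc
  rot[4] = clopedia$ency
  rot[5] = lopedia$encyc
  rot[6] = opedia$encycl
  rot[7] = pedia$encyclo
  rot[8] = edia$encyclop
  rot[9] = dia$encyclope
  rot[10] = ia$encycloped
  rot[11] = a$encyclopedi
  rot[12] = $encyclopedia
Sorted (with $ < everything):
  sorted[0] = $encyclopedia
  sorted[1] = a$encyclopedi
  sorted[2] = clopedia$ency
  sorted[3] = cyclopedia$en
  sorted[4] = dia$encyclope
  sorted[5] = edia$encyclop
  sorted[6] = encyclopedia$
  sorted[7] = ia$encycloped
  sorted[8] = lopedia$encyc
  sorted[9] = ncyclopedia$e
  sorted[10] = opedia$encycl
  sorted[11] = pedia$encyclo
  sorted[12] = yclopedia$enc
sorted[7] = ia$encycloped

Answer: ia$encycloped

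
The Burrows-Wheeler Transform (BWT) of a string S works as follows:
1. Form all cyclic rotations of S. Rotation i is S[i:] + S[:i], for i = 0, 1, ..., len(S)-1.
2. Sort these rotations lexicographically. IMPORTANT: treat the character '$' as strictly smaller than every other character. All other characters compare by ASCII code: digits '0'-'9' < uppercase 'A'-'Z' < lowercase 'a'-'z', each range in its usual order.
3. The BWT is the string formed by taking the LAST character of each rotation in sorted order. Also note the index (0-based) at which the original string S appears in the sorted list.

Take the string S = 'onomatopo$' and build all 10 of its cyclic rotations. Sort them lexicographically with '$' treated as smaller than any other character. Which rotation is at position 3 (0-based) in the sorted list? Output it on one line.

All 10 rotations (rotation i = S[i:]+S[:i]):
  rot[0] = onomatopo$
  rot[1] = nomatopo$o
  rot[2] = omatopo$on
  rot[3] = matopo$ono
  rot[4] = atopo$onom
  rot[5] = topo$onoma
  rot[6] = opo$onomat
  rot[7] = po$onomato
  rot[8] = o$onomatop
  rot[9] = $onomatopo
Sorted (with $ < everything):
  sorted[0] = $onomatopo
  sorted[1] = atopo$onom
  sorted[2] = matopo$ono
  sorted[3] = nomatopo$o
  sorted[4] = o$onomatop
  sorted[5] = omatopo$on
  sorted[6] = onomatopo$
  sorted[7] = opo$onomat
  sorted[8] = po$onomato
  sorted[9] = topo$onoma
sorted[3] = nomatopo$o

Answer: nomatopo$o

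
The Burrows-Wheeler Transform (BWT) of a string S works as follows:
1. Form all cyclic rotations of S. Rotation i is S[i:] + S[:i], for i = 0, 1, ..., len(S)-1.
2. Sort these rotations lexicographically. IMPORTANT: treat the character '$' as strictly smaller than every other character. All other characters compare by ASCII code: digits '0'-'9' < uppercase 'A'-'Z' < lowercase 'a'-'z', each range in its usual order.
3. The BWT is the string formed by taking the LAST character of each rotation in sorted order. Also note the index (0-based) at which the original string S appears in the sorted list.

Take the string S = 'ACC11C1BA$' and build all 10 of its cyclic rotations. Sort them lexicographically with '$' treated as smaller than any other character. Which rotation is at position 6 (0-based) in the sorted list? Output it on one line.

All 10 rotations (rotation i = S[i:]+S[:i]):
  rot[0] = ACC11C1BA$
  rot[1] = CC11C1BA$A
  rot[2] = C11C1BA$AC
  rot[3] = 11C1BA$ACC
  rot[4] = 1C1BA$ACC1
  rot[5] = C1BA$ACC11
  rot[6] = 1BA$ACC11C
  rot[7] = BA$ACC11C1
  rot[8] = A$ACC11C1B
  rot[9] = $ACC11C1BA
Sorted (with $ < everything):
  sorted[0] = $ACC11C1BA
  sorted[1] = 11C1BA$ACC
  sorted[2] = 1BA$ACC11C
  sorted[3] = 1C1BA$ACC1
  sorted[4] = A$ACC11C1B
  sorted[5] = ACC11C1BA$
  sorted[6] = BA$ACC11C1
  sorted[7] = C11C1BA$AC
  sorted[8] = C1BA$ACC11
  sorted[9] = CC11C1BA$A
sorted[6] = BA$ACC11C1

Answer: BA$ACC11C1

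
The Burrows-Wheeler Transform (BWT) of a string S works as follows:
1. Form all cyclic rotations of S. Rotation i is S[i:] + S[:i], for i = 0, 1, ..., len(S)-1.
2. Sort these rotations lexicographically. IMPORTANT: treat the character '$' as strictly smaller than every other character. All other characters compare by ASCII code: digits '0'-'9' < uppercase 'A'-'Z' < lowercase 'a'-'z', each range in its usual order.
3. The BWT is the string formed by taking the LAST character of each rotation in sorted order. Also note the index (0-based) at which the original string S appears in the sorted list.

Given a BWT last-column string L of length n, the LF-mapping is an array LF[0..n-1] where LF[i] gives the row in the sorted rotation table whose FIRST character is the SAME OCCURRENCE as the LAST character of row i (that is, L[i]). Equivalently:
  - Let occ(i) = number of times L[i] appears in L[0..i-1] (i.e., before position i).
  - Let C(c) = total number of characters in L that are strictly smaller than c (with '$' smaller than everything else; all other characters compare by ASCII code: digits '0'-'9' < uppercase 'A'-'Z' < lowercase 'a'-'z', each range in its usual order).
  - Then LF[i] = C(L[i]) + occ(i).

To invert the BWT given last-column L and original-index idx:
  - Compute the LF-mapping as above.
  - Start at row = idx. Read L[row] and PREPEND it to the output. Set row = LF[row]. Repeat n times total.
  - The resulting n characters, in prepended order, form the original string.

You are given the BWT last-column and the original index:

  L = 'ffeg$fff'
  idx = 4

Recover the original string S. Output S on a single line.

Answer: fffgfef$

Derivation:
LF mapping: 2 3 1 7 0 4 5 6
Walk LF starting at row 4, prepending L[row]:
  step 1: row=4, L[4]='$', prepend. Next row=LF[4]=0
  step 2: row=0, L[0]='f', prepend. Next row=LF[0]=2
  step 3: row=2, L[2]='e', prepend. Next row=LF[2]=1
  step 4: row=1, L[1]='f', prepend. Next row=LF[1]=3
  step 5: row=3, L[3]='g', prepend. Next row=LF[3]=7
  step 6: row=7, L[7]='f', prepend. Next row=LF[7]=6
  step 7: row=6, L[6]='f', prepend. Next row=LF[6]=5
  step 8: row=5, L[5]='f', prepend. Next row=LF[5]=4
Reversed output: fffgfef$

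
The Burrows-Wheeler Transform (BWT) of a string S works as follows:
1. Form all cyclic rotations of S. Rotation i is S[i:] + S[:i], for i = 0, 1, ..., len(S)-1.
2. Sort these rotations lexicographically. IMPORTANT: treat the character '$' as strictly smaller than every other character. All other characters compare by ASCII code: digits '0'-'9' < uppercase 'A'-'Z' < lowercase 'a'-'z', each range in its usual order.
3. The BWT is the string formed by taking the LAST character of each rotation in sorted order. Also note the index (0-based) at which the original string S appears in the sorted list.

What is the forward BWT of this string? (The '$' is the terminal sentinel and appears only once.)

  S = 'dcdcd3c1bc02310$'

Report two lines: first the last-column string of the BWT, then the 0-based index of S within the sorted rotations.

Answer: 01c3c02d1b3ddcc$
15

Derivation:
All 16 rotations (rotation i = S[i:]+S[:i]):
  rot[0] = dcdcd3c1bc02310$
  rot[1] = cdcd3c1bc02310$d
  rot[2] = dcd3c1bc02310$dc
  rot[3] = cd3c1bc02310$dcd
  rot[4] = d3c1bc02310$dcdc
  rot[5] = 3c1bc02310$dcdcd
  rot[6] = c1bc02310$dcdcd3
  rot[7] = 1bc02310$dcdcd3c
  rot[8] = bc02310$dcdcd3c1
  rot[9] = c02310$dcdcd3c1b
  rot[10] = 02310$dcdcd3c1bc
  rot[11] = 2310$dcdcd3c1bc0
  rot[12] = 310$dcdcd3c1bc02
  rot[13] = 10$dcdcd3c1bc023
  rot[14] = 0$dcdcd3c1bc0231
  rot[15] = $dcdcd3c1bc02310
Sorted (with $ < everything):
  sorted[0] = $dcdcd3c1bc02310  (last char: '0')
  sorted[1] = 0$dcdcd3c1bc0231  (last char: '1')
  sorted[2] = 02310$dcdcd3c1bc  (last char: 'c')
  sorted[3] = 10$dcdcd3c1bc023  (last char: '3')
  sorted[4] = 1bc02310$dcdcd3c  (last char: 'c')
  sorted[5] = 2310$dcdcd3c1bc0  (last char: '0')
  sorted[6] = 310$dcdcd3c1bc02  (last char: '2')
  sorted[7] = 3c1bc02310$dcdcd  (last char: 'd')
  sorted[8] = bc02310$dcdcd3c1  (last char: '1')
  sorted[9] = c02310$dcdcd3c1b  (last char: 'b')
  sorted[10] = c1bc02310$dcdcd3  (last char: '3')
  sorted[11] = cd3c1bc02310$dcd  (last char: 'd')
  sorted[12] = cdcd3c1bc02310$d  (last char: 'd')
  sorted[13] = d3c1bc02310$dcdc  (last char: 'c')
  sorted[14] = dcd3c1bc02310$dc  (last char: 'c')
  sorted[15] = dcdcd3c1bc02310$  (last char: '$')
Last column: 01c3c02d1b3ddcc$
Original string S is at sorted index 15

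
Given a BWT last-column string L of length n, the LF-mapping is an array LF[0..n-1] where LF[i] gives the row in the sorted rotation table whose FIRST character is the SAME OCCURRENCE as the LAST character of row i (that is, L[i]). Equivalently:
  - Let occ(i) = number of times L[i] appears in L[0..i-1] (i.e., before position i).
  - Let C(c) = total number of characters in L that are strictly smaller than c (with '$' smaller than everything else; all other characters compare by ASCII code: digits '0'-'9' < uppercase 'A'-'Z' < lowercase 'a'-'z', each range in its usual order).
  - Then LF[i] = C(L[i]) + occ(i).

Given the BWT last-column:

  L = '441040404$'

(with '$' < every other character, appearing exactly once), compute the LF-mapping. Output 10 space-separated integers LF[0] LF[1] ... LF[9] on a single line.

Char counts: '$':1, '0':3, '1':1, '4':5
C (first-col start): C('$')=0, C('0')=1, C('1')=4, C('4')=5
L[0]='4': occ=0, LF[0]=C('4')+0=5+0=5
L[1]='4': occ=1, LF[1]=C('4')+1=5+1=6
L[2]='1': occ=0, LF[2]=C('1')+0=4+0=4
L[3]='0': occ=0, LF[3]=C('0')+0=1+0=1
L[4]='4': occ=2, LF[4]=C('4')+2=5+2=7
L[5]='0': occ=1, LF[5]=C('0')+1=1+1=2
L[6]='4': occ=3, LF[6]=C('4')+3=5+3=8
L[7]='0': occ=2, LF[7]=C('0')+2=1+2=3
L[8]='4': occ=4, LF[8]=C('4')+4=5+4=9
L[9]='$': occ=0, LF[9]=C('$')+0=0+0=0

Answer: 5 6 4 1 7 2 8 3 9 0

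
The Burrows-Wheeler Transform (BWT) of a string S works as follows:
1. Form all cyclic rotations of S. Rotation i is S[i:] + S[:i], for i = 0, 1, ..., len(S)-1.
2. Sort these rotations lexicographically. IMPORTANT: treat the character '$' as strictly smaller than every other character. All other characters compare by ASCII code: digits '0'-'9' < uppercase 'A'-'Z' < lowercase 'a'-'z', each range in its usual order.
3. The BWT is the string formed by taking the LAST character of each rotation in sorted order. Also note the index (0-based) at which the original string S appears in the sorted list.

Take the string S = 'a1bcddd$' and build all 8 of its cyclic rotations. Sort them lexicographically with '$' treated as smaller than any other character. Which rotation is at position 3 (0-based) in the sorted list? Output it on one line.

All 8 rotations (rotation i = S[i:]+S[:i]):
  rot[0] = a1bcddd$
  rot[1] = 1bcddd$a
  rot[2] = bcddd$a1
  rot[3] = cddd$a1b
  rot[4] = ddd$a1bc
  rot[5] = dd$a1bcd
  rot[6] = d$a1bcdd
  rot[7] = $a1bcddd
Sorted (with $ < everything):
  sorted[0] = $a1bcddd
  sorted[1] = 1bcddd$a
  sorted[2] = a1bcddd$
  sorted[3] = bcddd$a1
  sorted[4] = cddd$a1b
  sorted[5] = d$a1bcdd
  sorted[6] = dd$a1bcd
  sorted[7] = ddd$a1bc
sorted[3] = bcddd$a1

Answer: bcddd$a1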